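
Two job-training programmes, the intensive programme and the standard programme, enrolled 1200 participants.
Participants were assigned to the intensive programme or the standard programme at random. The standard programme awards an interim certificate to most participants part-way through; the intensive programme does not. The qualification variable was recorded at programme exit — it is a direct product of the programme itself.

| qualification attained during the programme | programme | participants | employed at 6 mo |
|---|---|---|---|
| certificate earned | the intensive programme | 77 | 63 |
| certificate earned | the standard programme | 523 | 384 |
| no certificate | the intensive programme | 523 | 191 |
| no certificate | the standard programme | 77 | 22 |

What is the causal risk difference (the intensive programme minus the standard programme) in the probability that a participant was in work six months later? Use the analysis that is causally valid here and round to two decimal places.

Within every qualification attained during the programme level the intensive programme has the higher rate, yet pooled the standard programme does — Simpson's reversal.
Qualification attained during the programme lies on the pathway programme → qualification attained during the programme → outcome, so adjusting for it blocks the indirect effect. For the total causal effect of programme, use the unadjusted pooled rates.
The causal difference is the pooled difference: 0.423 − 0.677 = -0.253.

-0.25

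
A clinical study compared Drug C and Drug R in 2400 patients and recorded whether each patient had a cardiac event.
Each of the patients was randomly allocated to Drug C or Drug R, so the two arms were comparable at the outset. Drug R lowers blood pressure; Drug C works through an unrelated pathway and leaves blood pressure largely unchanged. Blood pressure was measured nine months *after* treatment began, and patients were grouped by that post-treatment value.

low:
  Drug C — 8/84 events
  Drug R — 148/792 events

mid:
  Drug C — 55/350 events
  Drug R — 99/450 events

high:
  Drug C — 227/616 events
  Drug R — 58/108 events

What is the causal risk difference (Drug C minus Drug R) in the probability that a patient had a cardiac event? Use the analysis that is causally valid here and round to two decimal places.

Stratifying would compare drugs among patients the drugs themselves sorted into blood pressure groups — a form of selection on an intermediate. The unconditioned pooled rates give the total causal effect.
The causal difference is the pooled difference: 0.276 − 0.226 = +0.050.

+0.05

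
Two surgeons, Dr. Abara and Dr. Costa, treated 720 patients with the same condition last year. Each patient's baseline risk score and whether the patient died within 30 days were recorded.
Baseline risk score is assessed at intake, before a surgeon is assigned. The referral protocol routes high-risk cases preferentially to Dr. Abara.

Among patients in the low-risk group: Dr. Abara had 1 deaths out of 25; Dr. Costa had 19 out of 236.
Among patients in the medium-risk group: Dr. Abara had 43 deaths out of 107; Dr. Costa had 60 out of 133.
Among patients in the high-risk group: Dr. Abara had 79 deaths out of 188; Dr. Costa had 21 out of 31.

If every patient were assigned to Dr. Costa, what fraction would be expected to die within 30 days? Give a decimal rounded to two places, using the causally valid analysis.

0.39

Within every baseline risk score level Dr. Abara has the lower rate, yet pooled Dr. Costa does — Simpson's reversal.
Here baseline risk score is a common cause — it drives both which surgeon a case falls under and the outcome. The crude comparison mixes populations; the stratum-specific rates are the causally relevant ones.
Standardising Dr. Costa to the population baseline risk score mix: 0.362·19/236 + 0.333·60/133 + 0.304·21/31 = 0.386.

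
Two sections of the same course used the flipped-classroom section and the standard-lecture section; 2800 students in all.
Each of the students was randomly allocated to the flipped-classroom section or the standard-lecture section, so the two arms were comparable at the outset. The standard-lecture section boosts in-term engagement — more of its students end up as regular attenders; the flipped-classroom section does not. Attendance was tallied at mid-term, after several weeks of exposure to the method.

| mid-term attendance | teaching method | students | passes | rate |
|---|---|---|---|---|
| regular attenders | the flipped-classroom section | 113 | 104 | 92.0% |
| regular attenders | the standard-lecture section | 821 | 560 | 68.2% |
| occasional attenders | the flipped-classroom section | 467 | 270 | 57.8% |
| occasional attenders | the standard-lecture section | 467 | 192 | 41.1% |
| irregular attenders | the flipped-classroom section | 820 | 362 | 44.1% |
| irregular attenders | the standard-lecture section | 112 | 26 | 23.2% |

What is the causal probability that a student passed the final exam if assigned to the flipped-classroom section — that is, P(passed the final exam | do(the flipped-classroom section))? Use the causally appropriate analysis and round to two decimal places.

The distribution of mid-term attendance is itself part of what the teaching method does — it is an intermediate outcome. Holding it fixed would remove that part of the effect; the total effect is the pooled difference.
So P(outcome | do(the flipped-classroom section)) is just the pooled rate for the flipped-classroom section: 736/1400 = 0.526.

0.53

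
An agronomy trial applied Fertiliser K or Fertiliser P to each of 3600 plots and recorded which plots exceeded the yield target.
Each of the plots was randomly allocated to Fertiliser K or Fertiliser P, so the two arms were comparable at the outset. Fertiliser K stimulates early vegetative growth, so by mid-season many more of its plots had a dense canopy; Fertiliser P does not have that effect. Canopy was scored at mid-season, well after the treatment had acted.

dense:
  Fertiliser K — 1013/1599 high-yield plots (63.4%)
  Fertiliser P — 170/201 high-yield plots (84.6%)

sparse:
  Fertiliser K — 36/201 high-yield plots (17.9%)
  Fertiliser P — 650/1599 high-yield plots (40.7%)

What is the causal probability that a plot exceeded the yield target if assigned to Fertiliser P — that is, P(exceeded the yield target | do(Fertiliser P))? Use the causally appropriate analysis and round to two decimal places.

The stratified and pooled comparisons disagree (Fertiliser P wins within each mid-season canopy; Fertiliser K wins overall), so the answer turns on the causal role of mid-season canopy.
Mid-season canopy here is a post-treatment variable shaped by the fertiliser; conditioning on it would introduce bias rather than remove it. The overall comparison is the causal one.
So P(outcome | do(Fertiliser P)) is just the pooled rate for Fertiliser P: 820/1800 = 0.456.

0.46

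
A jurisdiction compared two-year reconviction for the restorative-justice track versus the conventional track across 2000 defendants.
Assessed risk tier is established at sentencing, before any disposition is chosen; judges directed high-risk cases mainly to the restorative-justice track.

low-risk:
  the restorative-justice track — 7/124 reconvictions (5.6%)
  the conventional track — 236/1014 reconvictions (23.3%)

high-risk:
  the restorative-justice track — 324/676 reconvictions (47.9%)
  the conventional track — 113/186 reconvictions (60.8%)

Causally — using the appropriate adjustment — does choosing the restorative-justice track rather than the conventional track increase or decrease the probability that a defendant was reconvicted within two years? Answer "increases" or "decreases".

decreases

The stratified and pooled comparisons disagree (the restorative-justice track wins within each assessed risk tier; the conventional track wins overall), so the answer turns on the causal role of assessed risk tier.
Since assessed risk tier is a pre-existing factor (not a product of the disposition) and it affects the outcome on its own, it is a confounder. The stratified rates, not the pooled rate, identify the causal effect.
Within each level — low-risk: 5.6% vs 23.3%; high-risk: 47.9% vs 60.8% — the restorative-justice track is lower every time.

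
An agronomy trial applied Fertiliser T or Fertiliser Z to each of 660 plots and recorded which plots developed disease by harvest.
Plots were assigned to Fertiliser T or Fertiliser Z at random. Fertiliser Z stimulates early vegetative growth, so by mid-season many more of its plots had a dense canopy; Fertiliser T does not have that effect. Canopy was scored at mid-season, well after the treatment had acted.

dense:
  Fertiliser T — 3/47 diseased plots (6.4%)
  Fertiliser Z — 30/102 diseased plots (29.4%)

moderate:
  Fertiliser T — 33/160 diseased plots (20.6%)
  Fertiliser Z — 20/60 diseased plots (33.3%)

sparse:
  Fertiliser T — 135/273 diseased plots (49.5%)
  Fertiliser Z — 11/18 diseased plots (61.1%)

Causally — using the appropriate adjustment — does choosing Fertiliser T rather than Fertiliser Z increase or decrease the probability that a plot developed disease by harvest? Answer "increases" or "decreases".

Fertiliser T is lower inside every mid-season canopy stratum but Fertiliser Z is lower in aggregate. Whether to stratify depends on how mid-season canopy relates to the fertiliser.
Because the fertiliser influences mid-season canopy, mid-season canopy is a post-treatment mediator, not a confounder. Stratifying on it would bias the estimate; the causal effect is the crude pooled difference.
Pooled: Fertiliser T 35.6% vs Fertiliser Z 33.9%; Fertiliser Z is lower overall.

increases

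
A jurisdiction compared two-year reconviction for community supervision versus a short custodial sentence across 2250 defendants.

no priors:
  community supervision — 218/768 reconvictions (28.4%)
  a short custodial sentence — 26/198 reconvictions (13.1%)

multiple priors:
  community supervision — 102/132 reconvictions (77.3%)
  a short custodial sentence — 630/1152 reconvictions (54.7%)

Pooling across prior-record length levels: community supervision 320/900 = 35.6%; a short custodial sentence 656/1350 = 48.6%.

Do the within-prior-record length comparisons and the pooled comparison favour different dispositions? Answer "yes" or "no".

yes

Within each prior-record length level (no priors 28.4% vs 13.1%; multiple priors 77.3% vs 54.7%), a short custodial sentence has the lower rate every time. Pooled: 35.6% vs 48.6% — community supervision has the lower rate overall. The two comparisons disagree.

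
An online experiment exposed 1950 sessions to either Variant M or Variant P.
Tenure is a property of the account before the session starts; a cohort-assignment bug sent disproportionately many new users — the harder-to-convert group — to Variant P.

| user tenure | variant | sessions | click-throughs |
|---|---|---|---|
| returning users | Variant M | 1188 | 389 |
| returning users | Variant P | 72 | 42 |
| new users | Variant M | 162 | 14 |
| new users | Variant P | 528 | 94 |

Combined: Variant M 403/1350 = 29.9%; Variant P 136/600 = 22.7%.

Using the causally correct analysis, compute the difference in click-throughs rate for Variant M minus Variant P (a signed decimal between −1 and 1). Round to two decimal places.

-0.20

Here user tenure is a common cause — it drives both which variant a case falls under and the outcome. The crude comparison mixes populations; the stratum-specific rates are the causally relevant ones.
Adjusting over the population distribution of user tenure: 0.646·(0.327−0.583) + 0.354·(0.086−0.178) = -0.198.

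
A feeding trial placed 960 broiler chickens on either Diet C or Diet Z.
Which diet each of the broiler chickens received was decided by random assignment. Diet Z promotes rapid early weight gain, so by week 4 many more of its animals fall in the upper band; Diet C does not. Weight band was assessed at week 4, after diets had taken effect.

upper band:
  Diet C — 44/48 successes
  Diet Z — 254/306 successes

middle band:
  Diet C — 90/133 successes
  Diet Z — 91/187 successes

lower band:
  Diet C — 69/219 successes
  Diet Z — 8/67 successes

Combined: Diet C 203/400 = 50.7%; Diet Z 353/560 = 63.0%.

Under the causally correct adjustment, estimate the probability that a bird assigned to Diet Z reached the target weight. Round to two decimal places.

Week-4 weight band is recorded after the diet and is itself shifted by it — it sits on the causal path from diet to outcome. Conditioning on a mediator would strip out part of the effect we want; the pooled comparison gives the total causal effect.
So P(outcome | do(Diet Z)) is just the pooled rate for Diet Z: 353/560 = 0.630.

0.63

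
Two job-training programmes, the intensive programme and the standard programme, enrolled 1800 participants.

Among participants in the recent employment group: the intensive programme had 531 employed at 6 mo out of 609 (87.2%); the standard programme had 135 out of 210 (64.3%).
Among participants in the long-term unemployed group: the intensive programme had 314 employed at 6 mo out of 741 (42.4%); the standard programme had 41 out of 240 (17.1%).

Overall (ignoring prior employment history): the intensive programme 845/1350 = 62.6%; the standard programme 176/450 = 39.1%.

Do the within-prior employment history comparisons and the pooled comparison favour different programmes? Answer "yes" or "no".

Within each prior employment history level (recent employment 87.2% vs 64.3%; long-term unemployed 42.4% vs 17.1%), the intensive programme has the higher rate every time. Pooled: 62.6% vs 39.1% — the intensive programme has the higher rate overall. They agree.

no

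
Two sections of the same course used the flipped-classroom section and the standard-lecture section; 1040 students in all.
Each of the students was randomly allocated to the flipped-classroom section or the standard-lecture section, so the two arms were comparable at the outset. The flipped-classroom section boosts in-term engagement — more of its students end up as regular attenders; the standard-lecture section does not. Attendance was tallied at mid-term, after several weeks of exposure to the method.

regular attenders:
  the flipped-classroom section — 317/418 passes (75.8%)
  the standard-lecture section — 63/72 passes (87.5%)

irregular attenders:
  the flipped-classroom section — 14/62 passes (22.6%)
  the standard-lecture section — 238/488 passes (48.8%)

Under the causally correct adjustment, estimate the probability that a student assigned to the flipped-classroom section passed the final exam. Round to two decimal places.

The stratified and pooled comparisons disagree (the standard-lecture section wins within each mid-term attendance; the flipped-classroom section wins overall), so the answer turns on the causal role of mid-term attendance.
Mid-term attendance lies on the pathway teaching method → mid-term attendance → outcome, so adjusting for it blocks the indirect effect. For the total causal effect of teaching method, use the unadjusted pooled rates.
So P(outcome | do(the flipped-classroom section)) is just the pooled rate for the flipped-classroom section: 331/480 = 0.690.

0.69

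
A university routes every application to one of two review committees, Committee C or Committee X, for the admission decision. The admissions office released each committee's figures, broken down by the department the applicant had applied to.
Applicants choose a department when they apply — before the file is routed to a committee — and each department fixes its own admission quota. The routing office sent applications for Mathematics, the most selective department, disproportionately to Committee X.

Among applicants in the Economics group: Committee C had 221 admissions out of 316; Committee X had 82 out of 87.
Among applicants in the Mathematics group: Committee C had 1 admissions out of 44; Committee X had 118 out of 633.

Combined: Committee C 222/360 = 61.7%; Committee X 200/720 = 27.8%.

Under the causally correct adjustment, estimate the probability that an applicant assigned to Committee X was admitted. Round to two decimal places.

Since department is a pre-existing factor (not a product of the review committee) and it affects the outcome on its own, it is a confounder. The stratified rates, not the pooled rate, identify the causal effect.
Standardising Committee X to the population department mix: 0.373·82/87 + 0.627·118/633 = 0.469.

0.47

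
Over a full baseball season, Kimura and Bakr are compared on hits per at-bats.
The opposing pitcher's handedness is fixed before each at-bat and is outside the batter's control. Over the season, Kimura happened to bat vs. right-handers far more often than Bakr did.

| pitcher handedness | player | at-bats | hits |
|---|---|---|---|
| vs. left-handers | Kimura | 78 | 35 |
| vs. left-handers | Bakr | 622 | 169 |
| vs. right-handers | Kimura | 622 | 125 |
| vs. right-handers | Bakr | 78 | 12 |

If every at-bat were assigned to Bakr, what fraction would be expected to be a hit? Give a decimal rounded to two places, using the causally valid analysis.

0.21

Within every pitcher handedness level Kimura has the higher rate, yet pooled Bakr does — Simpson's reversal.
Pitcher handedness satisfies the back-door criterion: it is not a descendant of the player, and it blocks the spurious path from player to outcome. Adjusting for it (i.e., using the within-pitcher handedness rates) gives the causal effect.
Standardising Bakr to the population pitcher handedness mix: 0.500·169/622 + 0.500·12/78 = 0.213.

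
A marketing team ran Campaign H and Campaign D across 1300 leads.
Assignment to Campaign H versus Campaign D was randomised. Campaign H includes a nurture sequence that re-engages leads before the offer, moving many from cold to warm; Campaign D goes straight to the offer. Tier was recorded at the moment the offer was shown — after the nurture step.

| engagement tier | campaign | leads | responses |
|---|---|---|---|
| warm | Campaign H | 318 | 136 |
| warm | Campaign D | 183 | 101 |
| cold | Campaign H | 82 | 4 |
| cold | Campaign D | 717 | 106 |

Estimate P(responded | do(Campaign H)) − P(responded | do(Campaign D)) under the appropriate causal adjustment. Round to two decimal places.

+0.12

Stratifying would compare campaigns among leads the campaigns themselves sorted into engagement tier groups — a form of selection on an intermediate. The unconditioned pooled rates give the total causal effect.
The causal difference is the pooled difference: 0.350 − 0.230 = +0.120.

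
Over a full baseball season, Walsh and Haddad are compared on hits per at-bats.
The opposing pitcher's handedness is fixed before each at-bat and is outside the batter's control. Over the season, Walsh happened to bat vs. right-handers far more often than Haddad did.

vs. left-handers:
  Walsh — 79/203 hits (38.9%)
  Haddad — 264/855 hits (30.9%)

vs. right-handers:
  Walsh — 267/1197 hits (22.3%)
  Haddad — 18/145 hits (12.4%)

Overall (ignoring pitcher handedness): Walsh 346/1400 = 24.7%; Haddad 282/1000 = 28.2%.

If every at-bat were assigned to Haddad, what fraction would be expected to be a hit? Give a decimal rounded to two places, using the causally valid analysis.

0.21

The stratified and pooled comparisons disagree (Walsh wins within each pitcher handedness; Haddad wins overall), so the answer turns on the causal role of pitcher handedness.
The imbalance in pitcher handedness arose from how at-bats were allocated, not from anything the player did; and pitcher handedness independently affects the outcome. The pooled gap is confounded — condition on pitcher handedness.
Standardising Haddad to the population pitcher handedness mix: 0.441·264/855 + 0.559·18/145 = 0.206.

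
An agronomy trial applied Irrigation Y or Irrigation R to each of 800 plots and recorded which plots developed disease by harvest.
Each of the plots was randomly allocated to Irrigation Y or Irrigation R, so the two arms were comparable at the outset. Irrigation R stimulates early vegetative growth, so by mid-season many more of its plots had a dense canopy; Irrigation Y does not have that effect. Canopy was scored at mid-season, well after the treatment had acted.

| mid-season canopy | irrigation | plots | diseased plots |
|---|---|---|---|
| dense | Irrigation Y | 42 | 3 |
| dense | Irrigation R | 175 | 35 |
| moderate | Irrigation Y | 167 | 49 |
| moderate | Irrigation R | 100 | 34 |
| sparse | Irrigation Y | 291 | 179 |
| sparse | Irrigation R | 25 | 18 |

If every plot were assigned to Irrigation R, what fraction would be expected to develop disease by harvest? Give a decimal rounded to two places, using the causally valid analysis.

The distribution of mid-season canopy is itself part of what the irrigation does — it is an intermediate outcome. Holding it fixed would remove that part of the effect; the total effect is the pooled difference.
So P(outcome | do(Irrigation R)) is just the pooled rate for Irrigation R: 87/300 = 0.290.

0.29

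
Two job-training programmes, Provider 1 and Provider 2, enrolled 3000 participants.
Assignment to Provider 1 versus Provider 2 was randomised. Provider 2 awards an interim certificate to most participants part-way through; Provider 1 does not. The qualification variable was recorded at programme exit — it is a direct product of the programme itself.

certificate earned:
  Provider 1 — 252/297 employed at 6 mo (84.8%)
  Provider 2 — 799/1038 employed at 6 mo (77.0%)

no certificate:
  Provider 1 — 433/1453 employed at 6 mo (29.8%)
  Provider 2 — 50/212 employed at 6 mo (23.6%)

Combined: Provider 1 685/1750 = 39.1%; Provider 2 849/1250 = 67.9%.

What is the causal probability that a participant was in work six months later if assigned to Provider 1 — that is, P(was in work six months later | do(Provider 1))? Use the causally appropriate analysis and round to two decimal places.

Because the programme influences qualification attained during the programme, qualification attained during the programme is a post-treatment mediator, not a confounder. Stratifying on it would bias the estimate; the causal effect is the crude pooled difference.
So P(outcome | do(Provider 1)) is just the pooled rate for Provider 1: 685/1750 = 0.391.

0.39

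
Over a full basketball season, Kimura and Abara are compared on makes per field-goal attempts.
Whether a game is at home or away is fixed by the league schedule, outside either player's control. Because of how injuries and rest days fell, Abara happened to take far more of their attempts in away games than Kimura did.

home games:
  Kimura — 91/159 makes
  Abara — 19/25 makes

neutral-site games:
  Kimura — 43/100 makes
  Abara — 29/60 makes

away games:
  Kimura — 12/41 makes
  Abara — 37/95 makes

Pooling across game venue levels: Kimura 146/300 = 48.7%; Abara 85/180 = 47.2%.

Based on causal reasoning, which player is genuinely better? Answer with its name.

Nothing the player does changes game venue; the imbalance is an allocation artefact. With game venue also predicting the outcome, the pooled figure is confounded, and the within-stratum comparison is the causal one.
Within each level — home games: 57.2% vs 76.0%; neutral-site games: 43.0% vs 48.3%; away games: 29.3% vs 38.9% — Abara is higher every time.

Abara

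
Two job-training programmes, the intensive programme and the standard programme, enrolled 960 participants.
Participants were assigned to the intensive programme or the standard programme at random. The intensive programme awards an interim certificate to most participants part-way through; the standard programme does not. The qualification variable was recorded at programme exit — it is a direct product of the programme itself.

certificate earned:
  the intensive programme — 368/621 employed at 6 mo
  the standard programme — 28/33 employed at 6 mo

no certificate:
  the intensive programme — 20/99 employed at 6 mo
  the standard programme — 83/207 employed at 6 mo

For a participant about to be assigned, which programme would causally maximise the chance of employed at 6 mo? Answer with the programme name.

Because the programme influences qualification attained during the programme, qualification attained during the programme is a post-treatment mediator, not a confounder. Stratifying on it would bias the estimate; the causal effect is the crude pooled difference.
Pooled: the intensive programme 53.9% vs the standard programme 46.2%; the intensive programme is higher overall.

the intensive programme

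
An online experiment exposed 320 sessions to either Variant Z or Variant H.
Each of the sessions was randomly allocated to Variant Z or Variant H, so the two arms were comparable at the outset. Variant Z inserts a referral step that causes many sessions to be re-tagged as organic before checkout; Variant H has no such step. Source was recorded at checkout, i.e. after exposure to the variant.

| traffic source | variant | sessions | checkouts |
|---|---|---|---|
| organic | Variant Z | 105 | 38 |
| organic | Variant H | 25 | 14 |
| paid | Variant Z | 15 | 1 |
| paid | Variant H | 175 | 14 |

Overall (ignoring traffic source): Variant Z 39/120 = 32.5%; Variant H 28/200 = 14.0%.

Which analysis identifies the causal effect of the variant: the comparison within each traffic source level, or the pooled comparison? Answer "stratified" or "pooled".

Stratifying would compare variants among sessions the variants themselves sorted into traffic source groups — a form of selection on an intermediate. The unconditioned pooled rates give the total causal effect.
Pooled: Variant Z 32.5% vs Variant H 14.0%; Variant Z is higher overall.

pooled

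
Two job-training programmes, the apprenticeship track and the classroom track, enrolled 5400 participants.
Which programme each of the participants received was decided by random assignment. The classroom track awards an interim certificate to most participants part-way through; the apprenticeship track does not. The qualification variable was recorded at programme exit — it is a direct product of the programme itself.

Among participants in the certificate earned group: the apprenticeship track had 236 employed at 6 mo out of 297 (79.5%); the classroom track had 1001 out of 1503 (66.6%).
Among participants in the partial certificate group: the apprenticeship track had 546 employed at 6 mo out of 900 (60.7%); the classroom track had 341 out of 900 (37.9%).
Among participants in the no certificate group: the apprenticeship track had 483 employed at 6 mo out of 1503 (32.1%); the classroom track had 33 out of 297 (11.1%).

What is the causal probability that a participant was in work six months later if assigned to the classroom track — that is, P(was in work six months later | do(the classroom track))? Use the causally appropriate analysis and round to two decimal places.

0.51

Because the programme influences qualification attained during the programme, qualification attained during the programme is a post-treatment mediator, not a confounder. Stratifying on it would bias the estimate; the causal effect is the crude pooled difference.
So P(outcome | do(the classroom track)) is just the pooled rate for the classroom track: 1375/2700 = 0.509.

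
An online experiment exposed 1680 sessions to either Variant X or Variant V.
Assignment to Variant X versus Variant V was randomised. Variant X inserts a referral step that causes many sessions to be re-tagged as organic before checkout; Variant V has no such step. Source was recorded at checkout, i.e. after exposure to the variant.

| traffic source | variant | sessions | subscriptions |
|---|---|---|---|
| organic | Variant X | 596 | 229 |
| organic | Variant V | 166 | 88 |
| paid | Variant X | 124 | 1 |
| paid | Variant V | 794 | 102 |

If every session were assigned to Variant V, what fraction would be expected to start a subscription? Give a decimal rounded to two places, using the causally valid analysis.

Traffic source lies on the pathway variant → traffic source → outcome, so adjusting for it blocks the indirect effect. For the total causal effect of variant, use the unadjusted pooled rates.
So P(outcome | do(Variant V)) is just the pooled rate for Variant V: 190/960 = 0.198.

0.20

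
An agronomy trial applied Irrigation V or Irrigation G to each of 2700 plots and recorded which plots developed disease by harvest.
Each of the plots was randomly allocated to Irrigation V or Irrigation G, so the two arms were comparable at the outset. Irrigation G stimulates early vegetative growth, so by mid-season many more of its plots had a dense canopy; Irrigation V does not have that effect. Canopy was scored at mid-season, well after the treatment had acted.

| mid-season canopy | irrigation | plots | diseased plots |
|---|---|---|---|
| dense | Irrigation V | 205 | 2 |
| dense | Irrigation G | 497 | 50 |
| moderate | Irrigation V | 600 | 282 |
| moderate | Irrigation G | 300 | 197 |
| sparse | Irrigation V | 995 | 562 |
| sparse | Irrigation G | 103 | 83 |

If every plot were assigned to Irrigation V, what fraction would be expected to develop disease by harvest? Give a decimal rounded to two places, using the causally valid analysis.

0.47

Irrigation V is lower inside every mid-season canopy stratum but Irrigation G is lower in aggregate. Whether to stratify depends on how mid-season canopy relates to the irrigation.
The distribution of mid-season canopy is itself part of what the irrigation does — it is an intermediate outcome. Holding it fixed would remove that part of the effect; the total effect is the pooled difference.
So P(outcome | do(Irrigation V)) is just the pooled rate for Irrigation V: 846/1800 = 0.470.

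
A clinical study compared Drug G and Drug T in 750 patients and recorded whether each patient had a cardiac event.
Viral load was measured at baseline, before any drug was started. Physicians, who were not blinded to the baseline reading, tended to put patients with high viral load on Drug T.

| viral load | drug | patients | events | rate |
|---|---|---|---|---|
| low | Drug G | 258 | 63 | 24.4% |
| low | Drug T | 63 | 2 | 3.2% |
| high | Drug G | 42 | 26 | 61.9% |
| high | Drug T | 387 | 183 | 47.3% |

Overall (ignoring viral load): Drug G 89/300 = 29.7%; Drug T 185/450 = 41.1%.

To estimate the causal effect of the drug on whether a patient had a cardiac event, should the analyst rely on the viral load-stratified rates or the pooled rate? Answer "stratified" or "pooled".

stratified

Drug T is lower inside every viral load stratum but Drug G is lower in aggregate. Whether to stratify depends on how viral load relates to the drug.
Nothing the drug does changes viral load; the imbalance is an allocation artefact. With viral load also predicting the outcome, the pooled figure is confounded, and the within-stratum comparison is the causal one.
Within each level — low: 24.4% vs 3.2%; high: 61.9% vs 47.3% — Drug T is lower every time.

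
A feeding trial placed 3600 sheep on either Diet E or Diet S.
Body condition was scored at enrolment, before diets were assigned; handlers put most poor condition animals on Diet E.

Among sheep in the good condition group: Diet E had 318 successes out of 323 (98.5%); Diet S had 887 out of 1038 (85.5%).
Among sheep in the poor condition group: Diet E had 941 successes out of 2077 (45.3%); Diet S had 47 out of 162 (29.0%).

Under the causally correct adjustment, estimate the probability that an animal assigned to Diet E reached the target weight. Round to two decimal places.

Since starting body condition is a pre-existing factor (not a product of the diet) and it affects the outcome on its own, it is a confounder. The stratified rates, not the pooled rate, identify the causal effect.
Standardising Diet E to the population starting body condition mix: 0.378·318/323 + 0.622·941/2077 = 0.654.

0.65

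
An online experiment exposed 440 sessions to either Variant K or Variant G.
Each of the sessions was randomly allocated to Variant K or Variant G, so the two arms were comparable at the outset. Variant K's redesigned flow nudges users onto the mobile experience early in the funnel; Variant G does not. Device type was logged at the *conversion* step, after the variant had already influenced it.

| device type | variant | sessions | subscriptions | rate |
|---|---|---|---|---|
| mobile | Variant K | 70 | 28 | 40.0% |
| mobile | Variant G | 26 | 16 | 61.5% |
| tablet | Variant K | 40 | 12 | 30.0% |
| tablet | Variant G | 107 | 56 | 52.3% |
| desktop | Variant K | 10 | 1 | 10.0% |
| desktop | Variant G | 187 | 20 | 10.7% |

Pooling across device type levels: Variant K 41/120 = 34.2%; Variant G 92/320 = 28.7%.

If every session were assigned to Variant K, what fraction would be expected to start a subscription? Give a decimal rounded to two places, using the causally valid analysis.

Within every device type level Variant G has the higher rate, yet pooled Variant K does — Simpson's reversal.
Device type is downstream of the variant. One should not condition on a consequence of treatment, so the overall rates are the right comparison.
So P(outcome | do(Variant K)) is just the pooled rate for Variant K: 41/120 = 0.342.

0.34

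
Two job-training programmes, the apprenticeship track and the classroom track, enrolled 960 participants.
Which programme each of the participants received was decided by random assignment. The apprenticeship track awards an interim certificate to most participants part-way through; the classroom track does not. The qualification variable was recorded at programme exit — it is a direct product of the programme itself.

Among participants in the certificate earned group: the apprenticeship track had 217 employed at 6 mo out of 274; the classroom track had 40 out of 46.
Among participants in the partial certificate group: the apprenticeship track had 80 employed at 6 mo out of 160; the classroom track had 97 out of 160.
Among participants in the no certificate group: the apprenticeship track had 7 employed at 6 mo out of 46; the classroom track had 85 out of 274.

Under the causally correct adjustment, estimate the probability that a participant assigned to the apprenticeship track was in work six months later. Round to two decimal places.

the classroom track is higher inside every qualification attained during the programme stratum but the apprenticeship track is higher in aggregate. Whether to stratify depends on how qualification attained during the programme relates to the programme.
Because the programme influences qualification attained during the programme, qualification attained during the programme is a post-treatment mediator, not a confounder. Stratifying on it would bias the estimate; the causal effect is the crude pooled difference.
So P(outcome | do(the apprenticeship track)) is just the pooled rate for the apprenticeship track: 304/480 = 0.633.

0.63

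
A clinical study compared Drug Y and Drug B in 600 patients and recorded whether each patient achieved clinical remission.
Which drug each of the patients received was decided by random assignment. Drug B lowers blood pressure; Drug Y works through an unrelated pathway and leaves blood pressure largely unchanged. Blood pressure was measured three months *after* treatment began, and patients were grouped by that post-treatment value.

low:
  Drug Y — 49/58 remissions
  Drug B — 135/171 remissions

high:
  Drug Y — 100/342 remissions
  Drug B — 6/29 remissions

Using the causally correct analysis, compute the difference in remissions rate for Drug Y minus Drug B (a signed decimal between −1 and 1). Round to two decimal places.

-0.33

Drug Y is higher inside every blood pressure stratum but Drug B is higher in aggregate. Whether to stratify depends on how blood pressure relates to the drug.
Blood pressure is downstream of the drug. One should not condition on a consequence of treatment, so the overall rates are the right comparison.
The causal difference is the pooled difference: 0.372 − 0.705 = -0.333.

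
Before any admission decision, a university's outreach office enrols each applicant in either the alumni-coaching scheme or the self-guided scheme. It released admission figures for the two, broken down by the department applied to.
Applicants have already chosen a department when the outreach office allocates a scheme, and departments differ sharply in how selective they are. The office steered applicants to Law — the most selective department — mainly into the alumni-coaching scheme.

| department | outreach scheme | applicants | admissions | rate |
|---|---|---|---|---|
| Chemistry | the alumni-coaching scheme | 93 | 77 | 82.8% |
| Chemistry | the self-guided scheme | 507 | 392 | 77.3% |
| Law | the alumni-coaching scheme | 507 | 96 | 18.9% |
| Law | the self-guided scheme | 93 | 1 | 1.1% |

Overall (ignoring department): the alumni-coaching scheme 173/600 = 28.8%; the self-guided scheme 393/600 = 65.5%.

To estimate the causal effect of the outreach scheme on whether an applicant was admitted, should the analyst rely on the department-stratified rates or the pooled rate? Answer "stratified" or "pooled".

The department-specific comparison favours the alumni-coaching scheme throughout, but the pooled figures favour the self-guided scheme. The question is whether to condition on department.
Since department is a pre-existing factor (not a product of the outreach scheme) and it affects the outcome on its own, it is a confounder. The stratified rates, not the pooled rate, identify the causal effect.
Within each level — Chemistry: 82.8% vs 77.3%; Law: 18.9% vs 1.1% — the alumni-coaching scheme is higher every time.

stratified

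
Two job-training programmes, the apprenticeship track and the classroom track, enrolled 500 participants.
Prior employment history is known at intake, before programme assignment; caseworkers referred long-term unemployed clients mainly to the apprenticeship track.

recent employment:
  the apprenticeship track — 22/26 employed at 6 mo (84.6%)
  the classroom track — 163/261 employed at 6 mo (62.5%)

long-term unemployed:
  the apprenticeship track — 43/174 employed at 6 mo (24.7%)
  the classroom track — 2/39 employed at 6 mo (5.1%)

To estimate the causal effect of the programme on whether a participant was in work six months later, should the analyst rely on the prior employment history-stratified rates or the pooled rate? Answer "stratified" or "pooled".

Since prior employment history is a pre-existing factor (not a product of the programme) and it affects the outcome on its own, it is a confounder. The stratified rates, not the pooled rate, identify the causal effect.
Within each level — recent employment: 84.6% vs 62.5%; long-term unemployed: 24.7% vs 5.1% — the apprenticeship track is higher every time.

stratified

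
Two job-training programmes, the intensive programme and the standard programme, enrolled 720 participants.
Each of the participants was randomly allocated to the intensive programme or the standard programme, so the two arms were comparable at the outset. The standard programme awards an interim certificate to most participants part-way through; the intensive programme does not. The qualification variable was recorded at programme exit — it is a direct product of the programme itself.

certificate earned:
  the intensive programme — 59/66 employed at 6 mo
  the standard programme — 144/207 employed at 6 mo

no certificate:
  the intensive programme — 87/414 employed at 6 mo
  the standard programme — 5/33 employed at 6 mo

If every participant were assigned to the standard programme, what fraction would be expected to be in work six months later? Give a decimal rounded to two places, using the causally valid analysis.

The stratified and pooled comparisons disagree (the intensive programme wins within each qualification attained during the programme; the standard programme wins overall), so the answer turns on the causal role of qualification attained during the programme.
The distribution of qualification attained during the programme is itself part of what the programme does — it is an intermediate outcome. Holding it fixed would remove that part of the effect; the total effect is the pooled difference.
So P(outcome | do(the standard programme)) is just the pooled rate for the standard programme: 149/240 = 0.621.

0.62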